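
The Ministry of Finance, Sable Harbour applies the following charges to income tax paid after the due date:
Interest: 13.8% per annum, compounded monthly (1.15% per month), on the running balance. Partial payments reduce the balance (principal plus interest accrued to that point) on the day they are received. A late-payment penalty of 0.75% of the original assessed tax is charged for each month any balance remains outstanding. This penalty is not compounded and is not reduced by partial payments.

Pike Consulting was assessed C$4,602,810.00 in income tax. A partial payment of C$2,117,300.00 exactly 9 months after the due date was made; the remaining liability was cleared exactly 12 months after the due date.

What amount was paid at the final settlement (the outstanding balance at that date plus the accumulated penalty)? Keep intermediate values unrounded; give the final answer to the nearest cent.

C$3,502,816.86

Balance at month 9: C$4,602,810.0000 × (1 + 0.0115)^9 = C$5,101,713.0995…
After C$2,117,300.00 payment: C$5,101,713.0995… − C$2,117,300.00 = C$2,984,413.0995…
Balance at month 12: C$2,984,413.0995… × (1 + 0.0115)^3 = C$3,088,563.9562…
Penalty: 12 × 0.75% × C$4,602,810.00 = C$414,252.90
Final settlement = outstanding balance + penalty = C$3,088,563.9562… + C$414,252.90 = C$3,502,816.86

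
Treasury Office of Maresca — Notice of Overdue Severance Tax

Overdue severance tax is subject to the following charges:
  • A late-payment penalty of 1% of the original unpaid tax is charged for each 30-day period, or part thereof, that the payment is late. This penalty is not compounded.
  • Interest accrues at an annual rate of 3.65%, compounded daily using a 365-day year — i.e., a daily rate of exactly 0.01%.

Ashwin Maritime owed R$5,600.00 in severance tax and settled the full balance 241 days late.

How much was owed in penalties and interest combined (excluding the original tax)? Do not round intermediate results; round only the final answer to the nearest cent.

R$640.59

Penalty periods: ⌈241/30⌉ = 9; penalty = 9 × 1% × R$5,600.00 = R$504.00
Interest: R$5,600.00 × ((1 + 0.0001)^241 − 1) = R$5,600.00 × 0.02439152… = R$136.5925…
Penalties + interest = R$504.0000 + R$136.5925… = R$640.59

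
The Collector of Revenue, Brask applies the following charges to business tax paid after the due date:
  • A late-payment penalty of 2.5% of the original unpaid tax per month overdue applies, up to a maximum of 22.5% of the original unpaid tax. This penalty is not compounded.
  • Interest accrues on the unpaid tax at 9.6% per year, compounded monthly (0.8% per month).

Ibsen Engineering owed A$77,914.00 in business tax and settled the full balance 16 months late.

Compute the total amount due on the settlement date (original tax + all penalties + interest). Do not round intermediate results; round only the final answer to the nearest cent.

A$106,038.95

Penalty (uncapped): 16 × 2.5% × A$77,914.00 = A$31,165.60; cap = 22.5% × A$77,914.00 = A$17,530.65 → penalty = A$17,530.65
Interest: A$77,914.00 × ((1 + 0.008)^16 − 1) = A$77,914.00 × 0.1359743… = A$10,594.3032…
Total = A$77,914.00 + A$17,530.6500 + A$10,594.3032… = A$106,038.95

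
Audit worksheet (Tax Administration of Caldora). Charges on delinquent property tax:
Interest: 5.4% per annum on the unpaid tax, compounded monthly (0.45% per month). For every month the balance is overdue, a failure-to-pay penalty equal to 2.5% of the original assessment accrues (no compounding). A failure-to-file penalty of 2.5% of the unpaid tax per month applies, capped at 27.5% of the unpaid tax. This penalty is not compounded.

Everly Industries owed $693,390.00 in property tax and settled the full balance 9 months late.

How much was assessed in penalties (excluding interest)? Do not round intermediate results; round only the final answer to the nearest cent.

$312,025.50

Failure-to-file: 9 × 2.5% × $693,390.00 = $156,012.75 (under the 27.5% cap)
Failure-to-pay penalty = 2.5% × $693,390.00 × 9 mo = $156,012.75
Total penalty = $156,012.75 + $156,012.75 = $312,025.50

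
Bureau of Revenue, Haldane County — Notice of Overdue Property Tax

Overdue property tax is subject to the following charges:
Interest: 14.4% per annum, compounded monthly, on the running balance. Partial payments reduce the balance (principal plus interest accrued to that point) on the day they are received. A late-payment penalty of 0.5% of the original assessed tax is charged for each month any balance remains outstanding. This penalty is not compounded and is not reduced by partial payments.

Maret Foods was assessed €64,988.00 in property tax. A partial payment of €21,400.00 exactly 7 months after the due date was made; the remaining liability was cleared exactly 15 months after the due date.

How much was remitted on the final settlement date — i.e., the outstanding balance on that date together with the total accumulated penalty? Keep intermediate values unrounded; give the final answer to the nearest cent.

€59,052.76

Monthly rate = 14.4% ÷ 12 = 1.2%
Balance at month 7: €64,988.0000 × (1 + 0.012)^7 = €70,647.4937…
After €21,400.00 payment: €70,647.4937… − €21,400.00 = €49,247.4937…
Balance at month 15: €49,247.4937… × (1 + 0.012)^8 = €54,178.6567…
Penalty: 15 × 0.5% × €64,988.00 = €4,874.10
Final settlement = outstanding balance + penalty = €54,178.6567… + €4,874.10 = €59,052.76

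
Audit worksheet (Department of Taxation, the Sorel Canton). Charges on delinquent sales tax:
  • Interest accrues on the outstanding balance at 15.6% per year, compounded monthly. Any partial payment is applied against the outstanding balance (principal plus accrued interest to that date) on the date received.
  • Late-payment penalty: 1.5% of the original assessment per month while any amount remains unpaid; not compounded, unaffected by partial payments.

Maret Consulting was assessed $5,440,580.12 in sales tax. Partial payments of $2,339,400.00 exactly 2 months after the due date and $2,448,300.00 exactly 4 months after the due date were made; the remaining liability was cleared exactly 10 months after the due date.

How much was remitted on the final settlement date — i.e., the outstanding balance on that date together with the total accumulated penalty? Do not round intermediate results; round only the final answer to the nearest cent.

Monthly rate = 15.6% ÷ 12 = 1.3%
Balance at month 2: $5,440,580.1200 × (1 + 0.013)^2 = $5,582,954.6612…
After $2,339,400.00 payment: $5,582,954.6612… − $2,339,400.00 = $3,243,554.6612…
Balance at month 4: $3,243,554.6612… × (1 + 0.013)^2 = $3,328,435.2431…
After $2,448,300.00 payment: $3,328,435.2431… − $2,448,300.00 = $880,135.2431…
Balance at month 10: $880,135.2431… × (1 + 0.013)^6 = $951,055.9871…
Penalty: 10 × 1.5% × $5,440,580.12 = $816,087.02…
Final settlement = outstanding balance + penalty = $951,055.9871… + $816,087.02… = $1,767,143.01

$1,767,143.01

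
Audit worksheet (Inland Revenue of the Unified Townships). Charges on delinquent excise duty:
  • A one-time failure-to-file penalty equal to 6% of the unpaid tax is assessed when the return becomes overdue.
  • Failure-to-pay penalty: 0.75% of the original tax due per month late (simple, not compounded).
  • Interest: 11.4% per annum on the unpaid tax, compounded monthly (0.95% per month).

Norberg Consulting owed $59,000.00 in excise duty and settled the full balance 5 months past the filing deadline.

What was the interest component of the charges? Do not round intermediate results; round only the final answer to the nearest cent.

$2,856.26

Interest: $59,000.00 × ((1 + 0.0095)^5 − 1) = $59,000.00 × 0.0484111… = $2,856.2558…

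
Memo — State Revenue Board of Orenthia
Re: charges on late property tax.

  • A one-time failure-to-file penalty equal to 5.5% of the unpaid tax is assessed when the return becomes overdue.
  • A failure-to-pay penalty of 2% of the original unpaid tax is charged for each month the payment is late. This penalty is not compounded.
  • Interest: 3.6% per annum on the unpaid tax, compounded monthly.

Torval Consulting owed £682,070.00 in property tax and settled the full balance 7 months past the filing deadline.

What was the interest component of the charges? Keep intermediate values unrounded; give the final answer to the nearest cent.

Interest (3.6%/yr ÷ 12 = 0.3%/month): £682,070.00 × ((1 + 0.003)^7 − 1) = £14,453.0277…

£14,453.03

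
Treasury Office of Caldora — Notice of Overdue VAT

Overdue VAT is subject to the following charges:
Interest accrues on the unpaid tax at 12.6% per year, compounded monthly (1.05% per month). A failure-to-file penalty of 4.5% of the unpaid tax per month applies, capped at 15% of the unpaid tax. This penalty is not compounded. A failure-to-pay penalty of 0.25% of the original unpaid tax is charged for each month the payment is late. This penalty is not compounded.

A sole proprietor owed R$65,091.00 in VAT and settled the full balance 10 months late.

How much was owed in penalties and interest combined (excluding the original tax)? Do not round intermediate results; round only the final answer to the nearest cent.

Failure-to-file: 10 × 4.5% × R$65,091.00 = R$29,290.95, capped at 15% × R$65,091.00 = R$9,763.65
Failure-to-pay penalty: 10 × 0.25% × R$65,091.00 = R$1,627.28…
Interest: R$65,091.00 × ((1 + 0.0105)^10 − 1) = R$65,091.00 × 0.1101028… = R$7,166.6981…
Penalties + interest = R$11,390.9250 + R$7,166.6981… = R$18,557.62

R$18,557.62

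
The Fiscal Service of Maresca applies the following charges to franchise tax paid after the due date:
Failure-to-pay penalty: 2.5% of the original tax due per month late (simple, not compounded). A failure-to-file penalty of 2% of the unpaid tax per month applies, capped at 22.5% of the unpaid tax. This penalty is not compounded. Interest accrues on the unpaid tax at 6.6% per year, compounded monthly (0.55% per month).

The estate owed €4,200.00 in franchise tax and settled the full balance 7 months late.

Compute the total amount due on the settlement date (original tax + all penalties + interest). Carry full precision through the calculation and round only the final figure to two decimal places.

Failure-to-file: 7 × 2% × €4,200.00 = €588.00 (under the 22.5% cap)
Failure-to-pay penalty: 7 × 2.5% × €4,200.00 = €735.00
Interest: €4,200.00 × ((1 + 0.0055)^7 − 1) = €4,200.00 × 0.0391411… = €164.3926…
Total = €4,200.00 + €1,323.0000 + €164.3926… = €5,687.39

€5,687.39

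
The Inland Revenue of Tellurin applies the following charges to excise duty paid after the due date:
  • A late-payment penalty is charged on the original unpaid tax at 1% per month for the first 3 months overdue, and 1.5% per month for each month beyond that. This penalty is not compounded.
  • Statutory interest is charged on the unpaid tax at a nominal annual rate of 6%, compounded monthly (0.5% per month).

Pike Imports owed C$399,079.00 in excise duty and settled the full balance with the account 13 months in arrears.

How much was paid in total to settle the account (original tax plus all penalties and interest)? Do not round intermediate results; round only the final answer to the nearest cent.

Penalty, months 1–3: 3 × 1% × C$399,079.00 = C$11,972.37
Penalty, months 4–13: 10 × 1.5% × C$399,079.00 = C$59,861.85
Interest: C$399,079.00 × ((1 + 0.005)^13 − 1) = C$399,079.00 × 0.0669862… = C$26,732.7861…
Total = C$399,079.00 + C$71,834.2200 + C$26,732.7861… = C$497,646.01

C$497,646.01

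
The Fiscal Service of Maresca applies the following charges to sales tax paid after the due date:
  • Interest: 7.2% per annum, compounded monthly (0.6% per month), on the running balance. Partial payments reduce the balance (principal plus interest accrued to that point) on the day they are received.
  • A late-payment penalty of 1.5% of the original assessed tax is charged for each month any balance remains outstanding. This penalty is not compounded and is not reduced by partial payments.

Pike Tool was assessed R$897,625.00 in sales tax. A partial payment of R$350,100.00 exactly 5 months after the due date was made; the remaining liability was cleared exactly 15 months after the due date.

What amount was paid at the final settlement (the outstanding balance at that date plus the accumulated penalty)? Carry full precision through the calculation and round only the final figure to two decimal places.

R$812,177.39

Balance at month 5: R$897,625.0000 × (1 + 0.006)^5 = R$924,878.8397…
After R$350,100.00 payment: R$924,878.8397… − R$350,100.00 = R$574,778.8397…
Balance at month 15: R$574,778.8397… × (1 + 0.006)^10 = R$610,211.7676…
Penalty: 15 × 1.5% × R$897,625.00 = R$201,965.63…
Final settlement = outstanding balance + penalty = R$610,211.7676… + R$201,965.63… = R$812,177.39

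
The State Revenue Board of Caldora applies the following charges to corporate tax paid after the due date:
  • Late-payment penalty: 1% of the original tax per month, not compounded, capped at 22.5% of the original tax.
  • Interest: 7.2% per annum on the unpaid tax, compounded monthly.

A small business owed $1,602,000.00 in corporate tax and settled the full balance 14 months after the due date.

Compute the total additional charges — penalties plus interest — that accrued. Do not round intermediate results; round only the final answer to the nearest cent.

$364,224.21

Penalty: 14 × 1% × $1,602,000.00 = $224,280.00 (below the 22.5% cap of $360,450.00)
Interest (7.2%/yr ÷ 12 = 0.6%/month): $1,602,000.00 × ((1 + 0.006)^14 − 1) = $139,944.2111…
Penalties + interest = $224,280.0000 + $139,944.2111… = $364,224.21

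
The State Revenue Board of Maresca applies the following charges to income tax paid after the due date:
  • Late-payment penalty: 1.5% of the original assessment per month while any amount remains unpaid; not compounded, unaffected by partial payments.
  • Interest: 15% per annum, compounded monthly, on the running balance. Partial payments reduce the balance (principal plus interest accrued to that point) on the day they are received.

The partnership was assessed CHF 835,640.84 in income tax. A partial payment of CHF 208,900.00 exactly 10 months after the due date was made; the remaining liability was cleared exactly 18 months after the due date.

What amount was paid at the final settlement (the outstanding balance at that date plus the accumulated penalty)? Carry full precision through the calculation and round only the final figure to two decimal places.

CHF 1,039,929.42

Monthly rate = 15% ÷ 12 = 1.25%
Balance at month 10: CHF 835,640.8400 × (1 + 0.0125)^10 = CHF 946,171.7472…
After CHF 208,900.00 payment: CHF 946,171.7472… − CHF 208,900.00 = CHF 737,271.7472…
Balance at month 18: CHF 737,271.7472… × (1 + 0.0125)^8 = CHF 814,306.3976…
Penalty: 18 × 1.5% × CHF 835,640.84 = CHF 225,623.03…
Final settlement = outstanding balance + penalty = CHF 814,306.3976… + CHF 225,623.03… = CHF 1,039,929.42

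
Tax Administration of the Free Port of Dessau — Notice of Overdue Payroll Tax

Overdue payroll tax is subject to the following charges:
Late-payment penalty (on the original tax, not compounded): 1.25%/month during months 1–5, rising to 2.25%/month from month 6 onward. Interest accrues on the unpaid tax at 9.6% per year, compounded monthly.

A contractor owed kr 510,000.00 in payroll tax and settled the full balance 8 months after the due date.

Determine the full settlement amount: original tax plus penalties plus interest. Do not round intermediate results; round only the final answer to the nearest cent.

Penalty, months 1–5: 5 × 1.25% × kr 510,000.00 = kr 31,875.00
Penalty, months 6–8: 3 × 2.25% × kr 510,000.00 = kr 34,425.00
Interest (9.6%/yr ÷ 12 = 0.8%/month): kr 510,000.00 × ((1 + 0.008)^8 − 1) = kr 33,568.6899…
Total = kr 510,000.00 + kr 66,300.0000 + kr 33,568.6899… = kr 609,868.69

kr 609,868.69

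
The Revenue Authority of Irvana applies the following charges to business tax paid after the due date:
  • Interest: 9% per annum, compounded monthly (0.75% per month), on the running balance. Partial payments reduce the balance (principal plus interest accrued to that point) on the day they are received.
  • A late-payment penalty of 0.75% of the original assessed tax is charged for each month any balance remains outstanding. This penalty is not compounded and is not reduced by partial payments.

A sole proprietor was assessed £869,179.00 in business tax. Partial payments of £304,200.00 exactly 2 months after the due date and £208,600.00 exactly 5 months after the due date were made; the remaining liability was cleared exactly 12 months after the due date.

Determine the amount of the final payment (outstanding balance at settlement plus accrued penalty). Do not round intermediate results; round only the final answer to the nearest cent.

£481,338.47

Balance at month 2: £869,179.0000 × (1 + 0.0075)^2 = £882,265.5763…
After £304,200.00 payment: £882,265.5763… − £304,200.00 = £578,065.5763…
Balance at month 5: £578,065.5763… × (1 + 0.0075)^3 = £591,169.8442…
After £208,600.00 payment: £591,169.8442… − £208,600.00 = £382,569.8442…
Balance at month 12: £382,569.8442… × (1 + 0.0075)^7 = £403,112.3631…
Penalty: 12 × 0.75% × £869,179.00 = £78,226.11
Final settlement = outstanding balance + penalty = £403,112.3631… + £78,226.11 = £481,338.47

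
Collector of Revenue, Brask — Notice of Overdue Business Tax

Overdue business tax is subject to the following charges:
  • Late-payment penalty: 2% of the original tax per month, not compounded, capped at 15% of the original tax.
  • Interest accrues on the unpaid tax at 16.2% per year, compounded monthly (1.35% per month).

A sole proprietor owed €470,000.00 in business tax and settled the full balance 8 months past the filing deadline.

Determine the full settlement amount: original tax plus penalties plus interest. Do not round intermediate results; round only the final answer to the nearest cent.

€593,724.27

Penalty (uncapped): 8 × 2% × €470,000.00 = €75,200.00; cap = 15% × €470,000.00 = €70,500.00 → penalty = €70,500.00
Interest: €470,000.00 × ((1 + 0.0135)^8 − 1) = €470,000.00 × 0.1132431… = €53,224.2717…
Total = €470,000.00 + €70,500.0000 + €53,224.2717… = €593,724.27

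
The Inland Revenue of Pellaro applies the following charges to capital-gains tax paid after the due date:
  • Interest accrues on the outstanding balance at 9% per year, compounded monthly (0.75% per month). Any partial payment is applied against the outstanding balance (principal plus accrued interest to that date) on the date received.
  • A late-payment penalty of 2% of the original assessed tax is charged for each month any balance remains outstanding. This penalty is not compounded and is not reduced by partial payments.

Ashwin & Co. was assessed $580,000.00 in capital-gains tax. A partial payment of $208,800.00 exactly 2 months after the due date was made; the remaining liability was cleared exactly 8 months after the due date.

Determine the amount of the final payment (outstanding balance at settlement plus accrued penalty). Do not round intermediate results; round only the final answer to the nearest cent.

$490,153.39

Balance at month 2: $580,000.0000 × (1 + 0.0075)^2 = $588,732.6250
After $208,800.00 payment: $588,732.6250 − $208,800.00 = $379,932.6250
Balance at month 8: $379,932.6250 × (1 + 0.0075)^6 = $397,353.3850…
Penalty: 8 × 2% × $580,000.00 = $92,800.00
Final settlement = outstanding balance + penalty = $397,353.3850… + $92,800.00 = $490,153.39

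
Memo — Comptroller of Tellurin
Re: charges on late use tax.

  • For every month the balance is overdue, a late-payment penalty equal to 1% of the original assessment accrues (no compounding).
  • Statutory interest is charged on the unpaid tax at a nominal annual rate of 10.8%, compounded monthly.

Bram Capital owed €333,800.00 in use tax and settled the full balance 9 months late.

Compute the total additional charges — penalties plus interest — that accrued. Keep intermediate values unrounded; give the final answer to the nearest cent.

Late-payment penalty: 9 × 1% × €333,800.00 = €30,042.00
Interest (10.8%/yr ÷ 12 = 0.9%/month): €333,800.00 × ((1 + 0.009)^9 − 1) = €28,031.8798…
Penalties + interest = €30,042.0000 + €28,031.8798… = €58,073.88

€58,073.88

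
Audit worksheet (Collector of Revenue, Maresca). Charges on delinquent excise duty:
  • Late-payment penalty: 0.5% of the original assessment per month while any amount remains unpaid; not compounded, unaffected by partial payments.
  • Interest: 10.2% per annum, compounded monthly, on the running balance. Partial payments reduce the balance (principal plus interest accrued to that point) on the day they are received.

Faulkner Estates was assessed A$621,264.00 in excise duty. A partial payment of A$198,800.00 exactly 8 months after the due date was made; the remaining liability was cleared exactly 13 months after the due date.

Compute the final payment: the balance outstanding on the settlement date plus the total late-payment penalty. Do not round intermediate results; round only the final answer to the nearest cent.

Monthly rate = 10.2% ÷ 12 = 0.85%
Balance at month 8: A$621,264.0000 × (1 + 0.0085)^8 = A$664,788.3635…
After A$198,800.00 payment: A$664,788.3635… − A$198,800.00 = A$465,988.3635…
Balance at month 13: A$465,988.3635… × (1 + 0.0085)^5 = A$486,132.4195…
Penalty: 13 × 0.5% × A$621,264.00 = A$40,382.16
Final settlement = outstanding balance + penalty = A$486,132.4195… + A$40,382.16 = A$526,514.58

A$526,514.58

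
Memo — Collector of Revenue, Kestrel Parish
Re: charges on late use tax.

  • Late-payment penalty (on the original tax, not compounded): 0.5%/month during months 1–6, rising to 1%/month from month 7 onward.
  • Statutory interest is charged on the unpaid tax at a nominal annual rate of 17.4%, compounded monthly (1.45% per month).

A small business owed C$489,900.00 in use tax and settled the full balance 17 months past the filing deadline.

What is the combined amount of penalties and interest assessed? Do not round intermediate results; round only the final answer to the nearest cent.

C$204,423.69

Penalty, months 1–6: 6 × 0.5% × C$489,900.00 = C$14,697.00
Penalty, months 7–17: 11 × 1% × C$489,900.00 = C$53,889.00
Interest: C$489,900.00 × ((1 + 0.0145)^17 − 1) = C$489,900.00 × 0.2772764… = C$135,837.6873…
Penalties + interest = C$68,586.0000 + C$135,837.6873… = C$204,423.69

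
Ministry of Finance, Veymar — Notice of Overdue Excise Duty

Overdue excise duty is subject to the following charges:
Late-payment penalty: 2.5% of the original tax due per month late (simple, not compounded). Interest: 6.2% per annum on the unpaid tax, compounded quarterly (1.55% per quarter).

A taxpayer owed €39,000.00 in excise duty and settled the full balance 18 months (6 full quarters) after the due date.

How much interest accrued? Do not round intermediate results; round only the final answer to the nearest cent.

Interest: €39,000.00 × ((1 + 0.0155)^6 − 1) = €39,000.00 × 0.0966791… = €3,770.4848…

€3,770.48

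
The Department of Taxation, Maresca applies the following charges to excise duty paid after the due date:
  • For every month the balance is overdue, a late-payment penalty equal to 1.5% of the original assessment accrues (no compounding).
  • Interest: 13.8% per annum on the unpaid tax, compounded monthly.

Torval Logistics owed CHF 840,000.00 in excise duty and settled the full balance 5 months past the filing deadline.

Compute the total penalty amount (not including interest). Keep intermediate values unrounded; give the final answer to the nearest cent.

CHF 63,000.00

Late-payment penalty: 5 × 1.5% × CHF 840,000.00 = CHF 63,000.00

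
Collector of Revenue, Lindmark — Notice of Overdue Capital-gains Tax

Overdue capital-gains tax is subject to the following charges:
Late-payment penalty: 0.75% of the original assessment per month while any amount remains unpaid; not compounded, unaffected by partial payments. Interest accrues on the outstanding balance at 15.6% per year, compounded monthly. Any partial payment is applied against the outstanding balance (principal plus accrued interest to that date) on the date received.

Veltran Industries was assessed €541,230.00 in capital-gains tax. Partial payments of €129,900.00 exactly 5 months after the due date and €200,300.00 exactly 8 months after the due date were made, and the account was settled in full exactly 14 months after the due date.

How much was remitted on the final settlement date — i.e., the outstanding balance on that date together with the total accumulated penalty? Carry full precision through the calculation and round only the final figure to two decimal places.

Monthly rate = 15.6% ÷ 12 = 1.3%
Balance at month 5: €541,230.0000 × (1 + 0.013)^5 = €577,336.5970…
After €129,900.00 payment: €577,336.5970… − €129,900.00 = €447,436.5970…
Balance at month 8: €447,436.5970… × (1 + 0.013)^3 = €465,114.4577…
After €200,300.00 payment: €465,114.4577… − €200,300.00 = €264,814.4577…
Balance at month 14: €264,814.4577… × (1 + 0.013)^6 = €286,153.0400…
Penalty: 14 × 0.75% × €541,230.00 = €56,829.15
Final settlement = outstanding balance + penalty = €286,153.0400… + €56,829.15 = €342,982.19

€342,982.19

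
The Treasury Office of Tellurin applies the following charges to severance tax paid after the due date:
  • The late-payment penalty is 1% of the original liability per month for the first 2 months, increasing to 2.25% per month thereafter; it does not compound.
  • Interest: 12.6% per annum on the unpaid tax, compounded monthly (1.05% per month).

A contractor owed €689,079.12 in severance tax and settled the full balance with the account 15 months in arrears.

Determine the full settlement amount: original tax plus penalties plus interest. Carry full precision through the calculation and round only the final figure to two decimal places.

Penalty, months 1–2: 2 × 1% × €689,079.12 = €13,781.58…
Penalty, months 3–15: 13 × 2.25% × €689,079.12 = €201,555.64…
Interest: €689,079.12 × ((1 + 0.0105)^15 − 1) = €689,079.12 × 0.1696200… = €116,881.5666…
Total = €689,079.12 + €215,337.2250 + €116,881.5666… = €1,021,297.91

€1,021,297.91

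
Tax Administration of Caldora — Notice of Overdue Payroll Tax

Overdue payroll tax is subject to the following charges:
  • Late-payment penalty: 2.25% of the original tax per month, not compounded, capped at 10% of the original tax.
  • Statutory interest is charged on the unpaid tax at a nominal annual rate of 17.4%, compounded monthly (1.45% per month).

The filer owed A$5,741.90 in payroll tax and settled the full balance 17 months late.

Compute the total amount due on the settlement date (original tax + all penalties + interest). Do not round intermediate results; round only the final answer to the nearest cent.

A$7,908.18

Penalty (uncapped): 17 × 2.25% × A$5,741.90 = A$2,196.28…; cap = 10% × A$5,741.90 = A$574.19 → penalty = A$574.19
Interest: A$5,741.90 × ((1 + 0.0145)^17 − 1) = A$5,741.90 × 0.2772764… = A$1,592.0931…
Total = A$5,741.90 + A$574.1900 + A$1,592.0931… = A$7,908.18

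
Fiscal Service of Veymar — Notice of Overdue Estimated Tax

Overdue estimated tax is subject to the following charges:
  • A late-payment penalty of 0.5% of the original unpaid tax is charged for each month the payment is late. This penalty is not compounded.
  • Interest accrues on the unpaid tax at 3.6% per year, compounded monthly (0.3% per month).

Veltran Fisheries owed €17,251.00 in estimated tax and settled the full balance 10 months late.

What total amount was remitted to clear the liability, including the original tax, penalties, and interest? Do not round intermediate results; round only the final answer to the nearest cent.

€18,638.12

Late-payment penalty = 0.5% × €17,251.00 × 10 mo = €862.55
Interest: €17,251.00 × ((1 + 0.003)^10 − 1) = €17,251.00 × 0.0304083… = €524.5728…
Total = €17,251.00 + €862.5500 + €524.5728… = €18,638.12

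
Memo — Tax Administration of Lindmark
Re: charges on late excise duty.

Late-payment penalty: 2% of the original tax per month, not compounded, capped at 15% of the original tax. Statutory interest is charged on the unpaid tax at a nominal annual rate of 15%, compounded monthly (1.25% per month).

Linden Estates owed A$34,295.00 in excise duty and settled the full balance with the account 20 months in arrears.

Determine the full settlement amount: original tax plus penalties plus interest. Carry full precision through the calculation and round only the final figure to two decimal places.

Penalty (uncapped): 20 × 2% × A$34,295.00 = A$13,718.00; cap = 15% × A$34,295.00 = A$5,144.25 → penalty = A$5,144.25
Interest: A$34,295.00 × ((1 + 0.0125)^20 − 1) = A$34,295.00 × 0.2820372… = A$9,672.4669…
Total = A$34,295.00 + A$5,144.2500 + A$9,672.4669… = A$49,111.72

A$49,111.72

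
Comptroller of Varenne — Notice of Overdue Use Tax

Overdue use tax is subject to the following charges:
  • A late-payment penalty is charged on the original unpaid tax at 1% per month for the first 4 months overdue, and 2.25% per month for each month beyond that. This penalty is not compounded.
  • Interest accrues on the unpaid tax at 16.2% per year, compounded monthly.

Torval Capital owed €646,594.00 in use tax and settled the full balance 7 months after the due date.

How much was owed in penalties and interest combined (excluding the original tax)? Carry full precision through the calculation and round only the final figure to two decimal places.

Penalty, months 1–4: 4 × 1% × €646,594.00 = €25,863.76
Penalty, months 5–7: 3 × 2.25% × €646,594.00 = €43,645.10…
Interest (16.2%/yr ÷ 12 = 1.35%/month): €646,594.00 × ((1 + 0.0135)^7 − 1) = €63,634.2479…
Penalties + interest = €69,508.8550 + €63,634.2479… = €133,143.10

€133,143.10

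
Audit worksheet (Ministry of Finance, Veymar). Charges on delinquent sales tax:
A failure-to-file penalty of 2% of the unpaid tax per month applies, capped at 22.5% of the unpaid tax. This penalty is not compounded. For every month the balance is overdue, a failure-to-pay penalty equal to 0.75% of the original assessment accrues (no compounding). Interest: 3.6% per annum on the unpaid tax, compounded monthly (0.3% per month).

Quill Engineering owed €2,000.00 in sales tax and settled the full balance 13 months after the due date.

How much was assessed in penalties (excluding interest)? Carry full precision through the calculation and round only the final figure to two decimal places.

Failure-to-file: 13 × 2% × €2,000.00 = €520.00, capped at 22.5% × €2,000.00 = €450.00
Failure-to-pay penalty = 0.75% × €2,000.00 × 13 mo = €195.00
Total penalty = €450.00 + €195.00 = €645.00

€645.00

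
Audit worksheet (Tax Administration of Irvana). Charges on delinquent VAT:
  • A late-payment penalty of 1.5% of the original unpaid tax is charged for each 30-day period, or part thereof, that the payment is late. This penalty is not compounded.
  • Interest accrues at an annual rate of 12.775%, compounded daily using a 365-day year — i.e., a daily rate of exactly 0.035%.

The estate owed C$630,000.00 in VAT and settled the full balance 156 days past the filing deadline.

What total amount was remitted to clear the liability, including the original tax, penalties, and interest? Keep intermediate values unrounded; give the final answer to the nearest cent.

Penalty periods: ⌈156/30⌉ = 6; penalty = 6 × 1.5% × C$630,000.00 = C$56,700.00
Interest: C$630,000.00 × ((1 + 0.00035)^156 − 1) = C$630,000.00 × 0.05610799… = C$35,348.0363…
Total = C$630,000.00 + C$56,700.0000 + C$35,348.0363… = C$722,048.04

C$722,048.04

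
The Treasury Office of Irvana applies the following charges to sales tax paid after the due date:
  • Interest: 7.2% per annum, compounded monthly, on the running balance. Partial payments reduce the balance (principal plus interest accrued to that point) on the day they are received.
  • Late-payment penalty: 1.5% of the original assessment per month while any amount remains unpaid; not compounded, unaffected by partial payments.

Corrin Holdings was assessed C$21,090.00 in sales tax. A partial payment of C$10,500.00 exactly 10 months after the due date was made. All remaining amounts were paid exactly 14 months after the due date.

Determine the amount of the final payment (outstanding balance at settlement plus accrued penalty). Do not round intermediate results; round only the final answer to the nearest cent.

C$16,606.96

Monthly rate = 7.2% ÷ 12 = 0.6%
Balance at month 10: C$21,090.0000 × (1 + 0.006)^10 = C$22,390.1182…
After C$10,500.00 payment: C$22,390.1182… − C$10,500.00 = C$11,890.1182…
Balance at month 14: C$11,890.1182… × (1 + 0.006)^4 = C$12,178.0596…
Penalty: 14 × 1.5% × C$21,090.00 = C$4,428.90
Final settlement = outstanding balance + penalty = C$12,178.0596… + C$4,428.90 = C$16,606.96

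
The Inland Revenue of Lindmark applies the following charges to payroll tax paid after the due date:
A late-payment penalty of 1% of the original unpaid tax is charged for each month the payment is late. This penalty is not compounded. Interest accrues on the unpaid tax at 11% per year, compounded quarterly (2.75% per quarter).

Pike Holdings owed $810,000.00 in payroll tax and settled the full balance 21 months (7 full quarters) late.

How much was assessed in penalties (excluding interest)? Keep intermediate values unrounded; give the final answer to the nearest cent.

Late-payment penalty: 21 × 1% × $810,000.00 = $170,100.00

$170,100.00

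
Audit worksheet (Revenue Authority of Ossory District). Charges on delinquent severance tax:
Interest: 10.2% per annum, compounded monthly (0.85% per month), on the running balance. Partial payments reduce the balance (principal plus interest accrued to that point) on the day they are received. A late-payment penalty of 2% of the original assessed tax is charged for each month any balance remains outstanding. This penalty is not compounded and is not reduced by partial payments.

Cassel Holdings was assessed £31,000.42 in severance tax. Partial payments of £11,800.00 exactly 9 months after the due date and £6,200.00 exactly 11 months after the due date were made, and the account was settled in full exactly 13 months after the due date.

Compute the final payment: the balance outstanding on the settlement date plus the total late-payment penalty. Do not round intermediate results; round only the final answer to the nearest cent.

£24,154.15

Balance at month 9: £31,000.4200 × (1 + 0.0085)^9 = £33,454.2040…
After £11,800.00 payment: £33,454.2040… − £11,800.00 = £21,654.2040…
Balance at month 11: £21,654.2040… × (1 + 0.0085)^2 = £22,023.8900…
After £6,200.00 payment: £22,023.8900… − £6,200.00 = £15,823.8900…
Balance at month 13: £15,823.8900… × (1 + 0.0085)^2 = £16,094.0394…
Penalty: 13 × 2% × £31,000.42 = £8,060.11…
Final settlement = outstanding balance + penalty = £16,094.0394… + £8,060.11… = £24,154.15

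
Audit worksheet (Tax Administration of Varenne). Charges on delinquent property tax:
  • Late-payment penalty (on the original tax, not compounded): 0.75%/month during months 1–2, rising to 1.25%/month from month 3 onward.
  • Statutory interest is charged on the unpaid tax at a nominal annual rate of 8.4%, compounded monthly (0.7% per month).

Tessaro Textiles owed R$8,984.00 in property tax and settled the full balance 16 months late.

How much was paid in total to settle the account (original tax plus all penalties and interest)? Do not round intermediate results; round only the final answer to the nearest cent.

R$11,751.76

Penalty, months 1–2: 2 × 0.75% × R$8,984.00 = R$134.76
Penalty, months 3–16: 14 × 1.25% × R$8,984.00 = R$1,572.20
Interest: R$8,984.00 × ((1 + 0.007)^16 − 1) = R$8,984.00 × 0.1180765… = R$1,060.7995…
Total = R$8,984.00 + R$1,706.9600 + R$1,060.7995… = R$11,751.76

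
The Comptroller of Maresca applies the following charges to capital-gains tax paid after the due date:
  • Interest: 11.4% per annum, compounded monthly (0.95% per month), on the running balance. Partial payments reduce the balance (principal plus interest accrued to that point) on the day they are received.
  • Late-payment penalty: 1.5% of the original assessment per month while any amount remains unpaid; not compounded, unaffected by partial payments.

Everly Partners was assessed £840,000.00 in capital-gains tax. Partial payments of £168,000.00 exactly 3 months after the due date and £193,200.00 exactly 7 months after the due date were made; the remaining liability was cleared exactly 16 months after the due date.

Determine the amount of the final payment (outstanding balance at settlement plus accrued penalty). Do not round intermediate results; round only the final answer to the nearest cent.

£778,460.00

Balance at month 3: £840,000.0000 × (1 + 0.0095)^3 = £864,168.1502…
After £168,000.00 payment: £864,168.1502… − £168,000.00 = £696,168.1502…
Balance at month 7: £696,168.1502… × (1 + 0.0095)^4 = £723,001.9081…
After £193,200.00 payment: £723,001.9081… − £193,200.00 = £529,801.9081…
Balance at month 16: £529,801.9081… × (1 + 0.0095)^9 = £576,860.0027…
Penalty: 16 × 1.5% × £840,000.00 = £201,600.00
Final settlement = outstanding balance + penalty = £576,860.0027… + £201,600.00 = £778,460.00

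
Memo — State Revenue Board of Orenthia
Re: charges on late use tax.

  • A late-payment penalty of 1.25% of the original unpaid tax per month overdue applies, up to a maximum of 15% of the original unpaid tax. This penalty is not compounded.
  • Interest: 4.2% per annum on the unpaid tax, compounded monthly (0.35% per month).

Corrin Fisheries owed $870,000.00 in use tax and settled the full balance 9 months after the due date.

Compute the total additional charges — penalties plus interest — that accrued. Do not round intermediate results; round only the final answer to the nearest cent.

$125,666.82

Penalty: 9 × 1.25% × $870,000.00 = $97,875.00 (below the 15% cap of $130,500.00)
Interest: $870,000.00 × ((1 + 0.0035)^9 − 1) = $870,000.00 × 0.0319446… = $27,791.8198…
Penalties + interest = $97,875.0000 + $27,791.8198… = $125,666.82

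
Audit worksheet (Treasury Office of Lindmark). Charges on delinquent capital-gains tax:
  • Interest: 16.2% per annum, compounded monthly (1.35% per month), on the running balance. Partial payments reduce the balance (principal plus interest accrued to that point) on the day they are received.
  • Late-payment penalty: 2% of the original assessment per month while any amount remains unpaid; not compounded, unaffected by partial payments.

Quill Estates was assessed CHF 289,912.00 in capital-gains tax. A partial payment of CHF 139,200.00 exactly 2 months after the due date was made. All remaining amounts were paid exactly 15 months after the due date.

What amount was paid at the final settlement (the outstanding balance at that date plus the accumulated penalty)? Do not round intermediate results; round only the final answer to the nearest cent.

Balance at month 2: CHF 289,912.0000 × (1 + 0.0135)^2 = CHF 297,792.4605…
After CHF 139,200.00 payment: CHF 297,792.4605… − CHF 139,200.00 = CHF 158,592.4605…
Balance at month 15: CHF 158,592.4605… × (1 + 0.0135)^13 = CHF 188,795.3643…
Penalty: 15 × 2% × CHF 289,912.00 = CHF 86,973.60
Final settlement = outstanding balance + penalty = CHF 188,795.3643… + CHF 86,973.60 = CHF 275,768.96

CHF 275,768.96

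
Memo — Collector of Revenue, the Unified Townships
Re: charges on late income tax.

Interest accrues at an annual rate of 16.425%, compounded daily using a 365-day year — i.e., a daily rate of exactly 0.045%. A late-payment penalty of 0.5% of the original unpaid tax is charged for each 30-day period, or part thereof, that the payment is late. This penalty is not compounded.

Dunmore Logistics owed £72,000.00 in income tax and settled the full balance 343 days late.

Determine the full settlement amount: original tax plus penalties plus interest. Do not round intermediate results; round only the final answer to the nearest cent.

Penalty periods: ⌈343/30⌉ = 12; penalty = 12 × 0.5% × £72,000.00 = £4,320.00
Interest: £72,000.00 × ((1 + 0.00045)^343 − 1) = £72,000.00 × 0.16685872… = £12,013.8277…
Total = £72,000.00 + £4,320.0000 + £12,013.8277… = £88,333.83

£88,333.83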